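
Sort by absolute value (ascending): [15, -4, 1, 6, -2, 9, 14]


Compute absolute values:
  |15| = 15
  |-4| = 4
  |1| = 1
  |6| = 6
  |-2| = 2
  |9| = 9
  |14| = 14
Absolute values in increasing order: 1 < 2 < 4 < 6 < 9 < 14 < 15
Listing the original numbers in that order gives the answer.
Final answer: [1, -2, -4, 6, 9, 14, 15]


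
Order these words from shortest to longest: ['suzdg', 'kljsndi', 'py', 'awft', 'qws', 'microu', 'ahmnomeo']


Compute lengths:
  'suzdg' has length 5
  'kljsndi' has length 7
  'py' has length 2
  'awft' has length 4
  'qws' has length 3
  'microu' has length 6
  'ahmnomeo' has length 8
Lengths in increasing order: 2 < 3 < 4 < 5 < 6 < 7 < 8
Listing the words in that order gives the answer.
Final answer: ['py', 'qws', 'awft', 'suzdg', 'microu', 'kljsndi', 'ahmnomeo']


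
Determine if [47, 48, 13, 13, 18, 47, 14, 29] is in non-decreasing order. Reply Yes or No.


Check consecutive pairs:
  47 <= 48? True
  48 <= 13? False
  13 <= 13? True
  13 <= 18? True
  18 <= 47? True
  47 <= 14? False
  14 <= 29? True
2 consecutive pair(s) are out of order, so the list is not sorted.
Final answer: No


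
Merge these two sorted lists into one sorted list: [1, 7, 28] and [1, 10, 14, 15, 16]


List A: [1, 7, 28]
List B: [1, 10, 14, 15, 16]
Repeatedly compare the front elements and take the smaller:
  1 vs 1 -> take 1
  7 vs 1 -> take 1
  7 vs 10 -> take 7
  28 vs 10 -> take 10
  28 vs 14 -> take 14
  28 vs 15 -> take 15
  28 vs 16 -> take 16
  B is exhausted; append the rest of A: [28]
Final answer: [1, 1, 7, 10, 14, 15, 16, 28]


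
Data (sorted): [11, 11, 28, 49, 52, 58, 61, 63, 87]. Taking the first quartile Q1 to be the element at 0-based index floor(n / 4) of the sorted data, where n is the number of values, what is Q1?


The list has n = 9 elements.
Q1 index = floor(9 / 4) = floor(2.25) = 2
Counting from index 0 in the sorted data, the element at index 2 is 28.
Final answer: 28


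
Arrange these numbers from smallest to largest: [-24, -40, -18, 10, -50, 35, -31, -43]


Original list: [-24, -40, -18, 10, -50, 35, -31, -43]
Repeatedly take the smallest remaining element:
  Remaining [-24, -40, -18, 10, -50, 35, -31, -43] -> smallest is -50
  Remaining [-24, -40, -18, 10, 35, -31, -43] -> smallest is -43
  Remaining [-24, -40, -18, 10, 35, -31] -> smallest is -40
  Remaining [-24, -18, 10, 35, -31] -> smallest is -31
  Remaining [-24, -18, 10, 35] -> smallest is -24
  Remaining [-18, 10, 35] -> smallest is -18
  Remaining [10, 35] -> smallest is 10
  Remaining [35] -> smallest is 35
Collecting the picks in order gives the sorted list.
Final answer: [-50, -43, -40, -31, -24, -18, 10, 35]


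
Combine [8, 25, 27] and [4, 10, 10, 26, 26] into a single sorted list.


List A: [8, 25, 27]
List B: [4, 10, 10, 26, 26]
Repeatedly compare the front elements and take the smaller:
  8 vs 4 -> take 4
  8 vs 10 -> take 8
  25 vs 10 -> take 10
  25 vs 10 -> take 10
  25 vs 26 -> take 25
  27 vs 26 -> take 26
  27 vs 26 -> take 26
  B is exhausted; append the rest of A: [27]
Final answer: [4, 8, 10, 10, 25, 26, 26, 27]


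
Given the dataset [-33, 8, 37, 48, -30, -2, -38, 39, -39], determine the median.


First, sort the list: [-39, -38, -33, -30, -2, 8, 37, 39, 48]
The list has 9 elements (odd count).
The middle index is 4 (0-based), and the element there is -2.
Final answer: -2


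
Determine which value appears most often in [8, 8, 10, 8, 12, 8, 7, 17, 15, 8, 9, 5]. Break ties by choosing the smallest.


Count the frequency of each value:
  5 appears 1 time(s)
  7 appears 1 time(s)
  8 appears 5 time(s)
  9 appears 1 time(s)
  10 appears 1 time(s)
  12 appears 1 time(s)
  15 appears 1 time(s)
  17 appears 1 time(s)
Maximum frequency is 5.
Only 8 reaches that frequency, so it is the mode.
Final answer: 8


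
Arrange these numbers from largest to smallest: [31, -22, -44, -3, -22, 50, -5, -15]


Original list: [31, -22, -44, -3, -22, 50, -5, -15]
Repeatedly take the largest remaining element:
  Remaining [31, -22, -44, -3, -22, 50, -5, -15] -> largest is 50
  Remaining [31, -22, -44, -3, -22, -5, -15] -> largest is 31
  Remaining [-22, -44, -3, -22, -5, -15] -> largest is -3
  Remaining [-22, -44, -22, -5, -15] -> largest is -5
  Remaining [-22, -44, -22, -15] -> largest is -15
  Remaining [-22, -44, -22] -> largest is -22
  Remaining [-44, -22] -> largest is -22
  Remaining [-44] -> largest is -44
Collecting the picks in order gives the descending list.
Final answer: [50, 31, -3, -5, -15, -22, -22, -44]


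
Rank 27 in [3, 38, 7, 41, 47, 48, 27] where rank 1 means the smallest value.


Sort ascending: [3, 7, 27, 38, 41, 47, 48]
Find 27 in the sorted list.
27 is at position 3 (1-indexed).
Final answer: 3


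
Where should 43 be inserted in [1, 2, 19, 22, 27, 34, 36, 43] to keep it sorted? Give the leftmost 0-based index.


List is sorted: [1, 2, 19, 22, 27, 34, 36, 43]
We need the leftmost position where 43 can be inserted, i.e. the first index whose element is >= 43 (or the end of the list if none is).
Binary search with low=0, high=8 (0-based indices):
  low=0, high=8, mid=4: a[4]=27 < 43, so low = 5
  low=5, high=8, mid=6: a[6]=36 < 43, so low = 7
  low=7, high=8, mid=7: a[7]=43 >= 43, so high = 7
Now low = high = 7, so the insertion index is 7.
Final answer: 7


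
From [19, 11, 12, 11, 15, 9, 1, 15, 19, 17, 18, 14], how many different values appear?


List all unique values:
Distinct values: [1, 9, 11, 12, 14, 15, 17, 18, 19]
Count = 9
Final answer: 9


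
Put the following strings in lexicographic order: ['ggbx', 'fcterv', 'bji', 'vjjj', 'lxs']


Compare strings character by character (the first differing letter decides):
  'bji' < 'fcterv' since 'b' < 'f' at position 1
  'fcterv' < 'ggbx' since 'f' < 'g' at position 1
  'ggbx' < 'lxs' since 'g' < 'l' at position 1
  'lxs' < 'vjjj' since 'l' < 'v' at position 1
Chaining these comparisons gives the alphabetical order.
Final answer: ['bji', 'fcterv', 'ggbx', 'lxs', 'vjjj']


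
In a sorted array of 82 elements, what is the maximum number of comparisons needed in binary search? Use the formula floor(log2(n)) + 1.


Binary search halves the search space each step.
Maximum comparisons = floor(log2(82)) + 1
log2(82) = 6.3576
floor(log2(82)) = 6, so 6 + 1 = 7
Final answer: 7


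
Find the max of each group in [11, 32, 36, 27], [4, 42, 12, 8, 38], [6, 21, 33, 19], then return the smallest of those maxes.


Find max of each group:
  Group 1: [11, 32, 36, 27] -> max = 36
  Group 2: [4, 42, 12, 8, 38] -> max = 42
  Group 3: [6, 21, 33, 19] -> max = 33
Maxes: [36, 42, 33]
Minimum of maxes = 33
Final answer: 33


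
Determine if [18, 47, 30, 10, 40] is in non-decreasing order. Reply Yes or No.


Check consecutive pairs:
  18 <= 47? True
  47 <= 30? False
  30 <= 10? False
  10 <= 40? True
2 consecutive pair(s) are out of order, so the list is not sorted.
Final answer: No


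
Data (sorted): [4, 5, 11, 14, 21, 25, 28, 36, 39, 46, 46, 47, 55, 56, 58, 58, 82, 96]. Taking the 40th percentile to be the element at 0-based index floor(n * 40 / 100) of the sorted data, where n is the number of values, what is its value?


The dataset has n = 18 elements.
Index = floor(18 * 40 / 100) = floor(720 / 100) = floor(7.2) = 7
Counting from index 0 in the sorted data, the element at index 7 is 36.
Final answer: 36


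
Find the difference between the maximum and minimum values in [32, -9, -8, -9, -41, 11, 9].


Maximum value: 32
Minimum value: -41
Range = 32 - (-41) = 73
Final answer: 73


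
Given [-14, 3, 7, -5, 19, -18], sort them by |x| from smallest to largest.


Compute absolute values:
  |-14| = 14
  |3| = 3
  |7| = 7
  |-5| = 5
  |19| = 19
  |-18| = 18
Absolute values in increasing order: 3 < 5 < 7 < 14 < 18 < 19
Listing the original numbers in that order gives the answer.
Final answer: [3, -5, 7, -14, -18, 19]


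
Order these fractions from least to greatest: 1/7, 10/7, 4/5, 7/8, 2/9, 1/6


Convert to decimal for comparison:
  1/7 = 0.1429
  10/7 = 1.4286
  4/5 = 0.8
  7/8 = 0.875
  2/9 = 0.2222
  1/6 = 0.1667
Decimals in increasing order: 0.1429 < 0.1667 < 0.2222 < 0.8 < 0.875 < 1.4286
Writing each back as its fraction gives the sorted order.
Final answer: 1/7, 1/6, 2/9, 4/5, 7/8, 10/7


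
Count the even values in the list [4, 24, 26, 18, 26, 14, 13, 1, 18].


Check each element:
  4 is even
  24 is even
  26 is even
  18 is even
  26 is even
  14 is even
  13 is odd
  1 is odd
  18 is even
Evens: [4, 24, 26, 18, 26, 14, 18]
Count of evens = 7
Final answer: 7


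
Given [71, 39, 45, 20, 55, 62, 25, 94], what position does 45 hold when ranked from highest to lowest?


Sort descending: [94, 71, 62, 55, 45, 39, 25, 20]
Find 45 in the sorted list.
45 is at position 5.
Final answer: 5


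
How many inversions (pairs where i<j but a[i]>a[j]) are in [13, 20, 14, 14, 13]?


For each element, count the later elements that are smaller than it:
  13 (index 0): smaller elements after it = [] -> 0
  20 (index 1): smaller elements after it = [14, 14, 13] -> 3
  14 (index 2): smaller elements after it = [13] -> 1
  14 (index 3): smaller elements after it = [13] -> 1
Total inversions = 0 + 3 + 1 + 1 = 5
Final answer: 5


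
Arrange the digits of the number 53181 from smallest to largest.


The number 53181 has digits: 5, 3, 1, 8, 1
Sorted: 1, 1, 3, 5, 8
Joining the sorted digits gives the result.
Final answer: 11358


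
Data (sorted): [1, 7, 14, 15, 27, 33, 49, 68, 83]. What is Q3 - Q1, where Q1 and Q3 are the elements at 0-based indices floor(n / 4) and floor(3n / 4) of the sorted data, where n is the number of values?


The data has n = 9 elements.
Q1 index = floor(9 / 4) = floor(2.25) = 2; Q3 index = floor(3 * 9 / 4) = floor(6.75) = 6
Q1 = element at index 2 = 14
Q3 = element at index 6 = 49
IQR = 49 - 14 = 35
Final answer: 35


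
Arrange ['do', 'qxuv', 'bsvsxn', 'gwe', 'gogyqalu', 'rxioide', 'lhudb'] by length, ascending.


Compute lengths:
  'do' has length 2
  'qxuv' has length 4
  'bsvsxn' has length 6
  'gwe' has length 3
  'gogyqalu' has length 8
  'rxioide' has length 7
  'lhudb' has length 5
Lengths in increasing order: 2 < 3 < 4 < 5 < 6 < 7 < 8
Listing the words in that order gives the answer.
Final answer: ['do', 'gwe', 'qxuv', 'lhudb', 'bsvsxn', 'rxioide', 'gogyqalu']


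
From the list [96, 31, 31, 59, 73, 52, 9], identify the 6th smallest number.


Sort ascending: [9, 31, 31, 52, 59, 73, 96]
The 6th element (1-indexed) is at index 5.
Value = 73
Final answer: 73


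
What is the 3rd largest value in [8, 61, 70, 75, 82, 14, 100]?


Sort descending: [100, 82, 75, 70, 61, 14, 8]
The 3rd element (1-indexed) is at index 2.
Value = 75
Final answer: 75


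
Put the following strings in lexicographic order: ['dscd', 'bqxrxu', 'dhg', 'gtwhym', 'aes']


Compare strings character by character (the first differing letter decides):
  'aes' < 'bqxrxu' since 'a' < 'b' at position 1
  'bqxrxu' < 'dhg' since 'b' < 'd' at position 1
  'dhg' < 'dscd' since 'h' < 's' at position 2
  'dscd' < 'gtwhym' since 'd' < 'g' at position 1
Chaining these comparisons gives the alphabetical order.
Final answer: ['aes', 'bqxrxu', 'dhg', 'dscd', 'gtwhym']


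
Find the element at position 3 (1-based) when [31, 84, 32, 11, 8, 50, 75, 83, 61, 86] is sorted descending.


Sort descending: [86, 84, 83, 75, 61, 50, 32, 31, 11, 8]
The 3rd element (1-indexed) is at index 2.
Value = 83
Final answer: 83


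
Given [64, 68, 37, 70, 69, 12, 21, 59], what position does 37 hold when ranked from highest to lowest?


Sort descending: [70, 69, 68, 64, 59, 37, 21, 12]
Find 37 in the sorted list.
37 is at position 6.
Final answer: 6


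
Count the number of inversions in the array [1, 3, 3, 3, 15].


For each element, count the later elements that are smaller than it:
  1 (index 0): smaller elements after it = [] -> 0
  3 (index 1): smaller elements after it = [] -> 0
  3 (index 2): smaller elements after it = [] -> 0
  3 (index 3): smaller elements after it = [] -> 0
Total inversions = 0 + 0 + 0 + 0 = 0
Final answer: 0


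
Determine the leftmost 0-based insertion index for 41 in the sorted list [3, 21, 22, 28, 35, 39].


List is sorted: [3, 21, 22, 28, 35, 39]
We need the leftmost position where 41 can be inserted, i.e. the first index whose element is >= 41 (or the end of the list if none is).
Binary search with low=0, high=6 (0-based indices):
  low=0, high=6, mid=3: a[3]=28 < 41, so low = 4
  low=4, high=6, mid=5: a[5]=39 < 41, so low = 6
Now low = high = 6, so the insertion index is 6.
Final answer: 6


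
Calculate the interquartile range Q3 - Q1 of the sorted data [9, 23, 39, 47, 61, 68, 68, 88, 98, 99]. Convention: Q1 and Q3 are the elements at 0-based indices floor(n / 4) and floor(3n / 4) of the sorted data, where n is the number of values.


The data has n = 10 elements.
Q1 index = floor(10 / 4) = floor(2.5) = 2; Q3 index = floor(3 * 10 / 4) = floor(7.5) = 7
Q1 = element at index 2 = 39
Q3 = element at index 7 = 88
IQR = 88 - 39 = 49
Final answer: 49


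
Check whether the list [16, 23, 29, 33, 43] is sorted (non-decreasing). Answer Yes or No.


Check consecutive pairs:
  16 <= 23? True
  23 <= 29? True
  29 <= 33? True
  33 <= 43? True
Every consecutive pair is in order, so the list is non-decreasing.
Final answer: Yes


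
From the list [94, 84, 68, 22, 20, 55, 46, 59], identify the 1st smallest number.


Sort ascending: [20, 22, 46, 55, 59, 68, 84, 94]
The 1st element (1-indexed) is at index 0.
Value = 20
Final answer: 20


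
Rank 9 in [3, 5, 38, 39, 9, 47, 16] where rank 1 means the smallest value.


Sort ascending: [3, 5, 9, 16, 38, 39, 47]
Find 9 in the sorted list.
9 is at position 3 (1-indexed).
Final answer: 3


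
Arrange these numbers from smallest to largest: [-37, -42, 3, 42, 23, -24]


Original list: [-37, -42, 3, 42, 23, -24]
Repeatedly take the smallest remaining element:
  Remaining [-37, -42, 3, 42, 23, -24] -> smallest is -42
  Remaining [-37, 3, 42, 23, -24] -> smallest is -37
  Remaining [3, 42, 23, -24] -> smallest is -24
  Remaining [3, 42, 23] -> smallest is 3
  Remaining [42, 23] -> smallest is 23
  Remaining [42] -> smallest is 42
Collecting the picks in order gives the sorted list.
Final answer: [-42, -37, -24, 3, 23, 42]


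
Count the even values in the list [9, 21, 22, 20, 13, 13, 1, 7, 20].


Check each element:
  9 is odd
  21 is odd
  22 is even
  20 is even
  13 is odd
  13 is odd
  1 is odd
  7 is odd
  20 is even
Evens: [22, 20, 20]
Count of evens = 3
Final answer: 3


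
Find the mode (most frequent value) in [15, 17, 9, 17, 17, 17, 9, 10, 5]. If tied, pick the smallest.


Count the frequency of each value:
  5 appears 1 time(s)
  9 appears 2 time(s)
  10 appears 1 time(s)
  15 appears 1 time(s)
  17 appears 4 time(s)
Maximum frequency is 4.
Only 17 reaches that frequency, so it is the mode.
Final answer: 17


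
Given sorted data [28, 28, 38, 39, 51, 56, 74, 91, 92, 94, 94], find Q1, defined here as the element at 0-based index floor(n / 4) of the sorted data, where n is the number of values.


The list has n = 11 elements.
Q1 index = floor(11 / 4) = floor(2.75) = 2
Counting from index 0 in the sorted data, the element at index 2 is 38.
Final answer: 38


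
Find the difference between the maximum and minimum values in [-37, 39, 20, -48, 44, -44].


Maximum value: 44
Minimum value: -48
Range = 44 - (-48) = 92
Final answer: 92


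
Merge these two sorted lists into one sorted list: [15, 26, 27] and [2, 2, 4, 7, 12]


List A: [15, 26, 27]
List B: [2, 2, 4, 7, 12]
Repeatedly compare the front elements and take the smaller:
  15 vs 2 -> take 2
  15 vs 2 -> take 2
  15 vs 4 -> take 4
  15 vs 7 -> take 7
  15 vs 12 -> take 12
  B is exhausted; append the rest of A: [15, 26, 27]
Final answer: [2, 2, 4, 7, 12, 15, 26, 27]


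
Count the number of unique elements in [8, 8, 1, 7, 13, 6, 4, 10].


List all unique values:
Distinct values: [1, 4, 6, 7, 8, 10, 13]
Count = 7
Final answer: 7


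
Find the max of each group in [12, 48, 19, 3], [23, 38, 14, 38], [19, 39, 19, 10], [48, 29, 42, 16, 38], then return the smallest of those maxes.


Find max of each group:
  Group 1: [12, 48, 19, 3] -> max = 48
  Group 2: [23, 38, 14, 38] -> max = 38
  Group 3: [19, 39, 19, 10] -> max = 39
  Group 4: [48, 29, 42, 16, 38] -> max = 48
Maxes: [48, 38, 39, 48]
Minimum of maxes = 38
Final answer: 38


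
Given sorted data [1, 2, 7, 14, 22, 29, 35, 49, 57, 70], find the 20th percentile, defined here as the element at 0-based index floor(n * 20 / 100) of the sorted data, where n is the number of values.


The dataset has n = 10 elements.
Index = floor(10 * 20 / 100) = floor(200 / 100) = floor(2) = 2
Counting from index 0 in the sorted data, the element at index 2 is 7.
Final answer: 7


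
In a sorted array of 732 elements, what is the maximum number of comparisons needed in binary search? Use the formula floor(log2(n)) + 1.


Binary search halves the search space each step.
Maximum comparisons = floor(log2(732)) + 1
log2(732) = 9.5157
floor(log2(732)) = 9, so 9 + 1 = 10
Final answer: 10


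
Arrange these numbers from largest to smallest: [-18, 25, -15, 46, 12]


Original list: [-18, 25, -15, 46, 12]
Repeatedly take the largest remaining element:
  Remaining [-18, 25, -15, 46, 12] -> largest is 46
  Remaining [-18, 25, -15, 12] -> largest is 25
  Remaining [-18, -15, 12] -> largest is 12
  Remaining [-18, -15] -> largest is -15
  Remaining [-18] -> largest is -18
Collecting the picks in order gives the descending list.
Final answer: [46, 25, 12, -15, -18]


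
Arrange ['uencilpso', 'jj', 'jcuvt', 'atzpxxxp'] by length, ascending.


Compute lengths:
  'uencilpso' has length 9
  'jj' has length 2
  'jcuvt' has length 5
  'atzpxxxp' has length 8
Lengths in increasing order: 2 < 5 < 8 < 9
Listing the words in that order gives the answer.
Final answer: ['jj', 'jcuvt', 'atzpxxxp', 'uencilpso']


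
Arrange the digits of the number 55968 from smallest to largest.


The number 55968 has digits: 5, 5, 9, 6, 8
Sorted: 5, 5, 6, 8, 9
Joining the sorted digits gives the result.
Final answer: 55689


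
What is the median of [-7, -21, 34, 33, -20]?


First, sort the list: [-21, -20, -7, 33, 34]
The list has 5 elements (odd count).
The middle index is 2 (0-based), and the element there is -7.
Final answer: -7


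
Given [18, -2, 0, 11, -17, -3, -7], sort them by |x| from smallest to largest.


Compute absolute values:
  |18| = 18
  |-2| = 2
  |0| = 0
  |11| = 11
  |-17| = 17
  |-3| = 3
  |-7| = 7
Absolute values in increasing order: 0 < 2 < 3 < 7 < 11 < 17 < 18
Listing the original numbers in that order gives the answer.
Final answer: [0, -2, -3, -7, 11, -17, 18]


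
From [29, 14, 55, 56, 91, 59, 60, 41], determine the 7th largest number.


Sort descending: [91, 60, 59, 56, 55, 41, 29, 14]
The 7th element (1-indexed) is at index 6.
Value = 29
Final answer: 29


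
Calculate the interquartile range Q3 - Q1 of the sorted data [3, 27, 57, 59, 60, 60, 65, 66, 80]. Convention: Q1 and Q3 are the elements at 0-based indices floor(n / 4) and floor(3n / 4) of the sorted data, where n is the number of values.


The data has n = 9 elements.
Q1 index = floor(9 / 4) = floor(2.25) = 2; Q3 index = floor(3 * 9 / 4) = floor(6.75) = 6
Q1 = element at index 2 = 57
Q3 = element at index 6 = 65
IQR = 65 - 57 = 8
Final answer: 8


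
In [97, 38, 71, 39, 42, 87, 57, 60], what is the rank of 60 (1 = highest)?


Sort descending: [97, 87, 71, 60, 57, 42, 39, 38]
Find 60 in the sorted list.
60 is at position 4.
Final answer: 4


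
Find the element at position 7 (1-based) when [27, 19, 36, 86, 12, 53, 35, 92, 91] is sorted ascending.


Sort ascending: [12, 19, 27, 35, 36, 53, 86, 91, 92]
The 7th element (1-indexed) is at index 6.
Value = 86
Final answer: 86


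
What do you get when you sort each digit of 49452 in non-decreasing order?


The number 49452 has digits: 4, 9, 4, 5, 2
Sorted: 2, 4, 4, 5, 9
Joining the sorted digits gives the result.
Final answer: 24459


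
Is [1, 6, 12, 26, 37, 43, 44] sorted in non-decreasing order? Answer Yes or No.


Check consecutive pairs:
  1 <= 6? True
  6 <= 12? True
  12 <= 26? True
  26 <= 37? True
  37 <= 43? True
  43 <= 44? True
Every consecutive pair is in order, so the list is non-decreasing.
Final answer: Yes


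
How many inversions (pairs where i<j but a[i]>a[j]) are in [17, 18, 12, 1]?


For each element, count the later elements that are smaller than it:
  17 (index 0): smaller elements after it = [12, 1] -> 2
  18 (index 1): smaller elements after it = [12, 1] -> 2
  12 (index 2): smaller elements after it = [1] -> 1
Total inversions = 2 + 2 + 1 = 5
Final answer: 5


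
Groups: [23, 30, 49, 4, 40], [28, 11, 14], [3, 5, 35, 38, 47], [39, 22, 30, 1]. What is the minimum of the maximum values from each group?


Find max of each group:
  Group 1: [23, 30, 49, 4, 40] -> max = 49
  Group 2: [28, 11, 14] -> max = 28
  Group 3: [3, 5, 35, 38, 47] -> max = 47
  Group 4: [39, 22, 30, 1] -> max = 39
Maxes: [49, 28, 47, 39]
Minimum of maxes = 28
Final answer: 28


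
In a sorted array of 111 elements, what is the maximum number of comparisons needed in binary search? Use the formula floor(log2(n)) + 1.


Binary search halves the search space each step.
Maximum comparisons = floor(log2(111)) + 1
log2(111) = 6.7944
floor(log2(111)) = 6, so 6 + 1 = 7
Final answer: 7


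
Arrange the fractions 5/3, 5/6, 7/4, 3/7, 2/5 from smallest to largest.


Convert to decimal for comparison:
  5/3 = 1.6667
  5/6 = 0.8333
  7/4 = 1.75
  3/7 = 0.4286
  2/5 = 0.4
Decimals in increasing order: 0.4 < 0.4286 < 0.8333 < 1.6667 < 1.75
Writing each back as its fraction gives the sorted order.
Final answer: 2/5, 3/7, 5/6, 5/3, 7/4


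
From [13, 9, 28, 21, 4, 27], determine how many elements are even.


Check each element:
  13 is odd
  9 is odd
  28 is even
  21 is odd
  4 is even
  27 is odd
Evens: [28, 4]
Count of evens = 2
Final answer: 2


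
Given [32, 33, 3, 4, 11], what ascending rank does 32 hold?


Sort ascending: [3, 4, 11, 32, 33]
Find 32 in the sorted list.
32 is at position 4 (1-indexed).
Final answer: 4


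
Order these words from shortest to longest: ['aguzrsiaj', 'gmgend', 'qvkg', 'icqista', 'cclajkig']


Compute lengths:
  'aguzrsiaj' has length 9
  'gmgend' has length 6
  'qvkg' has length 4
  'icqista' has length 7
  'cclajkig' has length 8
Lengths in increasing order: 4 < 6 < 7 < 8 < 9
Listing the words in that order gives the answer.
Final answer: ['qvkg', 'gmgend', 'icqista', 'cclajkig', 'aguzrsiaj']


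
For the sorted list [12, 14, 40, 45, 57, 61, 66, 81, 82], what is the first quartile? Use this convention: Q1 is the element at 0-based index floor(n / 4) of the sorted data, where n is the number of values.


The list has n = 9 elements.
Q1 index = floor(9 / 4) = floor(2.25) = 2
Counting from index 0 in the sorted data, the element at index 2 is 40.
Final answer: 40


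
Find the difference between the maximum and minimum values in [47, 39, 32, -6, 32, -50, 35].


Maximum value: 47
Minimum value: -50
Range = 47 - (-50) = 97
Final answer: 97


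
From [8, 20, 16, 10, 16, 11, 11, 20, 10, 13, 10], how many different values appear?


List all unique values:
Distinct values: [8, 10, 11, 13, 16, 20]
Count = 6
Final answer: 6


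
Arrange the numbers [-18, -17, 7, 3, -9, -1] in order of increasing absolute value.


Compute absolute values:
  |-18| = 18
  |-17| = 17
  |7| = 7
  |3| = 3
  |-9| = 9
  |-1| = 1
Absolute values in increasing order: 1 < 3 < 7 < 9 < 17 < 18
Listing the original numbers in that order gives the answer.
Final answer: [-1, 3, 7, -9, -17, -18]


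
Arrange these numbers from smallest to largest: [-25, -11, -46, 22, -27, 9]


Original list: [-25, -11, -46, 22, -27, 9]
Repeatedly take the smallest remaining element:
  Remaining [-25, -11, -46, 22, -27, 9] -> smallest is -46
  Remaining [-25, -11, 22, -27, 9] -> smallest is -27
  Remaining [-25, -11, 22, 9] -> smallest is -25
  Remaining [-11, 22, 9] -> smallest is -11
  Remaining [22, 9] -> smallest is 9
  Remaining [22] -> smallest is 22
Collecting the picks in order gives the sorted list.
Final answer: [-46, -27, -25, -11, 9, 22]


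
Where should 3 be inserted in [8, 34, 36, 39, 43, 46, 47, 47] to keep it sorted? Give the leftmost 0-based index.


List is sorted: [8, 34, 36, 39, 43, 46, 47, 47]
We need the leftmost position where 3 can be inserted, i.e. the first index whose element is >= 3 (or the end of the list if none is).
Binary search with low=0, high=8 (0-based indices):
  low=0, high=8, mid=4: a[4]=43 >= 3, so high = 4
  low=0, high=4, mid=2: a[2]=36 >= 3, so high = 2
  low=0, high=2, mid=1: a[1]=34 >= 3, so high = 1
  low=0, high=1, mid=0: a[0]=8 >= 3, so high = 0
Now low = high = 0, so the insertion index is 0.
Final answer: 0


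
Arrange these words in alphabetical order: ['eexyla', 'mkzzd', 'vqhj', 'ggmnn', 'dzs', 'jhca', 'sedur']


Compare strings character by character (the first differing letter decides):
  'dzs' < 'eexyla' since 'd' < 'e' at position 1
  'eexyla' < 'ggmnn' since 'e' < 'g' at position 1
  'ggmnn' < 'jhca' since 'g' < 'j' at position 1
  'jhca' < 'mkzzd' since 'j' < 'm' at position 1
  'mkzzd' < 'sedur' since 'm' < 's' at position 1
  'sedur' < 'vqhj' since 's' < 'v' at position 1
Chaining these comparisons gives the alphabetical order.
Final answer: ['dzs', 'eexyla', 'ggmnn', 'jhca', 'mkzzd', 'sedur', 'vqhj']


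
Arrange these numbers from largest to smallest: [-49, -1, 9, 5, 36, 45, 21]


Original list: [-49, -1, 9, 5, 36, 45, 21]
Repeatedly take the largest remaining element:
  Remaining [-49, -1, 9, 5, 36, 45, 21] -> largest is 45
  Remaining [-49, -1, 9, 5, 36, 21] -> largest is 36
  Remaining [-49, -1, 9, 5, 21] -> largest is 21
  Remaining [-49, -1, 9, 5] -> largest is 9
  Remaining [-49, -1, 5] -> largest is 5
  Remaining [-49, -1] -> largest is -1
  Remaining [-49] -> largest is -49
Collecting the picks in order gives the descending list.
Final answer: [45, 36, 21, 9, 5, -1, -49]


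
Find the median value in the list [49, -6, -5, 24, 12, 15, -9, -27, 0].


First, sort the list: [-27, -9, -6, -5, 0, 12, 15, 24, 49]
The list has 9 elements (odd count).
The middle index is 4 (0-based), and the element there is 0.
Final answer: 0


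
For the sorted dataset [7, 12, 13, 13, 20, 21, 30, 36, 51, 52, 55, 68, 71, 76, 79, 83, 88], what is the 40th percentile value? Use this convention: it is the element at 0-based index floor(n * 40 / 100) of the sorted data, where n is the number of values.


The dataset has n = 17 elements.
Index = floor(17 * 40 / 100) = floor(680 / 100) = floor(6.8) = 6
Counting from index 0 in the sorted data, the element at index 6 is 30.
Final answer: 30


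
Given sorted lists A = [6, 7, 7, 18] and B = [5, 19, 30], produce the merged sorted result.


List A: [6, 7, 7, 18]
List B: [5, 19, 30]
Repeatedly compare the front elements and take the smaller:
  6 vs 5 -> take 5
  6 vs 19 -> take 6
  7 vs 19 -> take 7
  7 vs 19 -> take 7
  18 vs 19 -> take 18
  A is exhausted; append the rest of B: [19, 30]
Final answer: [5, 6, 7, 7, 18, 19, 30]


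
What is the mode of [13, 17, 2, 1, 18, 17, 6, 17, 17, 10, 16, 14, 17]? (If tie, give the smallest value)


Count the frequency of each value:
  1 appears 1 time(s)
  2 appears 1 time(s)
  6 appears 1 time(s)
  10 appears 1 time(s)
  13 appears 1 time(s)
  14 appears 1 time(s)
  16 appears 1 time(s)
  17 appears 5 time(s)
  18 appears 1 time(s)
Maximum frequency is 5.
Only 17 reaches that frequency, so it is the mode.
Final answer: 17


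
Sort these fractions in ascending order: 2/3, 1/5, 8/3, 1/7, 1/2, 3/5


Convert to decimal for comparison:
  2/3 = 0.6667
  1/5 = 0.2
  8/3 = 2.6667
  1/7 = 0.1429
  1/2 = 0.5
  3/5 = 0.6
Decimals in increasing order: 0.1429 < 0.2 < 0.5 < 0.6 < 0.6667 < 2.6667
Writing each back as its fraction gives the sorted order.
Final answer: 1/7, 1/5, 1/2, 3/5, 2/3, 8/3


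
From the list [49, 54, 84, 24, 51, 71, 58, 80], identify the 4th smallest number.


Sort ascending: [24, 49, 51, 54, 58, 71, 80, 84]
The 4th element (1-indexed) is at index 3.
Value = 54
Final answer: 54


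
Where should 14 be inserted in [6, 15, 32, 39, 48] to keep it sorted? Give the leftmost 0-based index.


List is sorted: [6, 15, 32, 39, 48]
We need the leftmost position where 14 can be inserted, i.e. the first index whose element is >= 14 (or the end of the list if none is).
Binary search with low=0, high=5 (0-based indices):
  low=0, high=5, mid=2: a[2]=32 >= 14, so high = 2
  low=0, high=2, mid=1: a[1]=15 >= 14, so high = 1
  low=0, high=1, mid=0: a[0]=6 < 14, so low = 1
Now low = high = 1, so the insertion index is 1.
Final answer: 1


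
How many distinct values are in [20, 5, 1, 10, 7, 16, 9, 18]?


List all unique values:
Distinct values: [1, 5, 7, 9, 10, 16, 18, 20]
Count = 8
Final answer: 8


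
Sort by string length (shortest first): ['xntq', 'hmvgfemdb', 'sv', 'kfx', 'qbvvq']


Compute lengths:
  'xntq' has length 4
  'hmvgfemdb' has length 9
  'sv' has length 2
  'kfx' has length 3
  'qbvvq' has length 5
Lengths in increasing order: 2 < 3 < 4 < 5 < 9
Listing the words in that order gives the answer.
Final answer: ['sv', 'kfx', 'xntq', 'qbvvq', 'hmvgfemdb']


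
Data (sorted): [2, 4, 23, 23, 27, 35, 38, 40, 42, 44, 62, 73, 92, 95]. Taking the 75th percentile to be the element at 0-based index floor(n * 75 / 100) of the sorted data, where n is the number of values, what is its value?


The dataset has n = 14 elements.
Index = floor(14 * 75 / 100) = floor(1050 / 100) = floor(10.5) = 10
Counting from index 0 in the sorted data, the element at index 10 is 62.
Final answer: 62


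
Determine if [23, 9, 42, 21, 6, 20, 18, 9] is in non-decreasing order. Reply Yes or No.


Check consecutive pairs:
  23 <= 9? False
  9 <= 42? True
  42 <= 21? False
  21 <= 6? False
  6 <= 20? True
  20 <= 18? False
  18 <= 9? False
5 consecutive pair(s) are out of order, so the list is not sorted.
Final answer: No


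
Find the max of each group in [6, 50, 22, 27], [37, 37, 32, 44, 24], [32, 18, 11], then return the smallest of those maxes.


Find max of each group:
  Group 1: [6, 50, 22, 27] -> max = 50
  Group 2: [37, 37, 32, 44, 24] -> max = 44
  Group 3: [32, 18, 11] -> max = 32
Maxes: [50, 44, 32]
Minimum of maxes = 32
Final answer: 32


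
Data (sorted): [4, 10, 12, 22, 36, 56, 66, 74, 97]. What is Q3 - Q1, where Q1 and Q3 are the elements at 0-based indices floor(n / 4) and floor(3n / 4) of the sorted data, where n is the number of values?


The data has n = 9 elements.
Q1 index = floor(9 / 4) = floor(2.25) = 2; Q3 index = floor(3 * 9 / 4) = floor(6.75) = 6
Q1 = element at index 2 = 12
Q3 = element at index 6 = 66
IQR = 66 - 12 = 54
Final answer: 54


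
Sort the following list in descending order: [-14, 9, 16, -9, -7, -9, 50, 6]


Original list: [-14, 9, 16, -9, -7, -9, 50, 6]
Repeatedly take the largest remaining element:
  Remaining [-14, 9, 16, -9, -7, -9, 50, 6] -> largest is 50
  Remaining [-14, 9, 16, -9, -7, -9, 6] -> largest is 16
  Remaining [-14, 9, -9, -7, -9, 6] -> largest is 9
  Remaining [-14, -9, -7, -9, 6] -> largest is 6
  Remaining [-14, -9, -7, -9] -> largest is -7
  Remaining [-14, -9, -9] -> largest is -9
  Remaining [-14, -9] -> largest is -9
  Remaining [-14] -> largest is -14
Collecting the picks in order gives the descending list.
Final answer: [50, 16, 9, 6, -7, -9, -9, -14]


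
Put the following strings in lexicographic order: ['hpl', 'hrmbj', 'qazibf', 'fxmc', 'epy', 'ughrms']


Compare strings character by character (the first differing letter decides):
  'epy' < 'fxmc' since 'e' < 'f' at position 1
  'fxmc' < 'hpl' since 'f' < 'h' at position 1
  'hpl' < 'hrmbj' since 'p' < 'r' at position 2
  'hrmbj' < 'qazibf' since 'h' < 'q' at position 1
  'qazibf' < 'ughrms' since 'q' < 'u' at position 1
Chaining these comparisons gives the alphabetical order.
Final answer: ['epy', 'fxmc', 'hpl', 'hrmbj', 'qazibf', 'ughrms']


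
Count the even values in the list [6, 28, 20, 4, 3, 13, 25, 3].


Check each element:
  6 is even
  28 is even
  20 is even
  4 is even
  3 is odd
  13 is odd
  25 is odd
  3 is odd
Evens: [6, 28, 20, 4]
Count of evens = 4
Final answer: 4


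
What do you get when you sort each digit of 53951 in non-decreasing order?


The number 53951 has digits: 5, 3, 9, 5, 1
Sorted: 1, 3, 5, 5, 9
Joining the sorted digits gives the result.
Final answer: 13559


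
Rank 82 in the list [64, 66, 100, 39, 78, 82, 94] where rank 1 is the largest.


Sort descending: [100, 94, 82, 78, 66, 64, 39]
Find 82 in the sorted list.
82 is at position 3.
Final answer: 3


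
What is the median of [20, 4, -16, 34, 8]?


First, sort the list: [-16, 4, 8, 20, 34]
The list has 5 elements (odd count).
The middle index is 2 (0-based), and the element there is 8.
Final answer: 8


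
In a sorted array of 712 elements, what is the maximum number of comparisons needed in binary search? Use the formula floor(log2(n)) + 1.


Binary search halves the search space each step.
Maximum comparisons = floor(log2(712)) + 1
log2(712) = 9.4757
floor(log2(712)) = 9, so 9 + 1 = 10
Final answer: 10


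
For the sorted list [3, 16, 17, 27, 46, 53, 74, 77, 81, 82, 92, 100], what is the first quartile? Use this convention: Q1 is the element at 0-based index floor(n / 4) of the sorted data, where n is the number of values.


The list has n = 12 elements.
Q1 index = floor(12 / 4) = floor(3) = 3
Counting from index 0 in the sorted data, the element at index 3 is 27.
Final answer: 27


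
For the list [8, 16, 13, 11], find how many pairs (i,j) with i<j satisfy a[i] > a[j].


For each element, count the later elements that are smaller than it:
  8 (index 0): smaller elements after it = [] -> 0
  16 (index 1): smaller elements after it = [13, 11] -> 2
  13 (index 2): smaller elements after it = [11] -> 1
Total inversions = 0 + 2 + 1 = 3
Final answer: 3


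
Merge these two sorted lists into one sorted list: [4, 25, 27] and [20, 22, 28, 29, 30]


List A: [4, 25, 27]
List B: [20, 22, 28, 29, 30]
Repeatedly compare the front elements and take the smaller:
  4 vs 20 -> take 4
  25 vs 20 -> take 20
  25 vs 22 -> take 22
  25 vs 28 -> take 25
  27 vs 28 -> take 27
  A is exhausted; append the rest of B: [28, 29, 30]
Final answer: [4, 20, 22, 25, 27, 28, 29, 30]


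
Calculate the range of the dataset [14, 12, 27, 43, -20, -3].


Maximum value: 43
Minimum value: -20
Range = 43 - (-20) = 63
Final answer: 63


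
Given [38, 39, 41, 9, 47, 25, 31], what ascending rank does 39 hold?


Sort ascending: [9, 25, 31, 38, 39, 41, 47]
Find 39 in the sorted list.
39 is at position 5 (1-indexed).
Final answer: 5


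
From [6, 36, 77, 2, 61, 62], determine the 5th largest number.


Sort descending: [77, 62, 61, 36, 6, 2]
The 5th element (1-indexed) is at index 4.
Value = 6
Final answer: 6


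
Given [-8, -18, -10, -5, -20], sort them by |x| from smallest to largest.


Compute absolute values:
  |-8| = 8
  |-18| = 18
  |-10| = 10
  |-5| = 5
  |-20| = 20
Absolute values in increasing order: 5 < 8 < 10 < 18 < 20
Listing the original numbers in that order gives the answer.
Final answer: [-5, -8, -10, -18, -20]


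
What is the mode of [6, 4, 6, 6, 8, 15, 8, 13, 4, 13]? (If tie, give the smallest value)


Count the frequency of each value:
  4 appears 2 time(s)
  6 appears 3 time(s)
  8 appears 2 time(s)
  13 appears 2 time(s)
  15 appears 1 time(s)
Maximum frequency is 3.
Only 6 reaches that frequency, so it is the mode.
Final answer: 6


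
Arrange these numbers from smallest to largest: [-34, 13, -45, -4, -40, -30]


Original list: [-34, 13, -45, -4, -40, -30]
Repeatedly take the smallest remaining element:
  Remaining [-34, 13, -45, -4, -40, -30] -> smallest is -45
  Remaining [-34, 13, -4, -40, -30] -> smallest is -40
  Remaining [-34, 13, -4, -30] -> smallest is -34
  Remaining [13, -4, -30] -> smallest is -30
  Remaining [13, -4] -> smallest is -4
  Remaining [13] -> smallest is 13
Collecting the picks in order gives the sorted list.
Final answer: [-45, -40, -34, -30, -4, 13]


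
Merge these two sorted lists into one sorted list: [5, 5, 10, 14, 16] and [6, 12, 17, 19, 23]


List A: [5, 5, 10, 14, 16]
List B: [6, 12, 17, 19, 23]
Repeatedly compare the front elements and take the smaller:
  5 vs 6 -> take 5
  5 vs 6 -> take 5
  10 vs 6 -> take 6
  10 vs 12 -> take 10
  14 vs 12 -> take 12
  14 vs 17 -> take 14
  16 vs 17 -> take 16
  A is exhausted; append the rest of B: [17, 19, 23]
Final answer: [5, 5, 6, 10, 12, 14, 16, 17, 19, 23]


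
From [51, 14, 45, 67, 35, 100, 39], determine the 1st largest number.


Sort descending: [100, 67, 51, 45, 39, 35, 14]
The 1st element (1-indexed) is at index 0.
Value = 100
Final answer: 100


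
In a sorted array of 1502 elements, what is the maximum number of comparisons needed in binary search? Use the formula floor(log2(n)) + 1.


Binary search halves the search space each step.
Maximum comparisons = floor(log2(1502)) + 1
log2(1502) = 10.5527
floor(log2(1502)) = 10, so 10 + 1 = 11
Final answer: 11


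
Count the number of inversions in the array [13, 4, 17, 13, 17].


For each element, count the later elements that are smaller than it:
  13 (index 0): smaller elements after it = [4] -> 1
  4 (index 1): smaller elements after it = [] -> 0
  17 (index 2): smaller elements after it = [13] -> 1
  13 (index 3): smaller elements after it = [] -> 0
Total inversions = 1 + 0 + 1 + 0 = 2
Final answer: 2


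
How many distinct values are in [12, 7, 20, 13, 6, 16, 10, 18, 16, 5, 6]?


List all unique values:
Distinct values: [5, 6, 7, 10, 12, 13, 16, 18, 20]
Count = 9
Final answer: 9


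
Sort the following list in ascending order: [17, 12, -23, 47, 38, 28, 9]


Original list: [17, 12, -23, 47, 38, 28, 9]
Repeatedly take the smallest remaining element:
  Remaining [17, 12, -23, 47, 38, 28, 9] -> smallest is -23
  Remaining [17, 12, 47, 38, 28, 9] -> smallest is 9
  Remaining [17, 12, 47, 38, 28] -> smallest is 12
  Remaining [17, 47, 38, 28] -> smallest is 17
  Remaining [47, 38, 28] -> smallest is 28
  Remaining [47, 38] -> smallest is 38
  Remaining [47] -> smallest is 47
Collecting the picks in order gives the sorted list.
Final answer: [-23, 9, 12, 17, 28, 38, 47]


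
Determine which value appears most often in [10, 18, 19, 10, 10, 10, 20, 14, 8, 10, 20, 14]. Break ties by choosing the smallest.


Count the frequency of each value:
  8 appears 1 time(s)
  10 appears 5 time(s)
  14 appears 2 time(s)
  18 appears 1 time(s)
  19 appears 1 time(s)
  20 appears 2 time(s)
Maximum frequency is 5.
Only 10 reaches that frequency, so it is the mode.
Final answer: 10


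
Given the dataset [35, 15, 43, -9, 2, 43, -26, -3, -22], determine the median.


First, sort the list: [-26, -22, -9, -3, 2, 15, 35, 43, 43]
The list has 9 elements (odd count).
The middle index is 4 (0-based), and the element there is 2.
Final answer: 2


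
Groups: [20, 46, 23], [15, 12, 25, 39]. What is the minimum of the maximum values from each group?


Find max of each group:
  Group 1: [20, 46, 23] -> max = 46
  Group 2: [15, 12, 25, 39] -> max = 39
Maxes: [46, 39]
Minimum of maxes = 39
Final answer: 39


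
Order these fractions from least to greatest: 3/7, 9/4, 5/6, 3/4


Convert to decimal for comparison:
  3/7 = 0.4286
  9/4 = 2.25
  5/6 = 0.8333
  3/4 = 0.75
Decimals in increasing order: 0.4286 < 0.75 < 0.8333 < 2.25
Writing each back as its fraction gives the sorted order.
Final answer: 3/7, 3/4, 5/6, 9/4


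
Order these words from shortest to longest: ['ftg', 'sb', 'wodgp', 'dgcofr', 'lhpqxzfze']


Compute lengths:
  'ftg' has length 3
  'sb' has length 2
  'wodgp' has length 5
  'dgcofr' has length 6
  'lhpqxzfze' has length 9
Lengths in increasing order: 2 < 3 < 5 < 6 < 9
Listing the words in that order gives the answer.
Final answer: ['sb', 'ftg', 'wodgp', 'dgcofr', 'lhpqxzfze']
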